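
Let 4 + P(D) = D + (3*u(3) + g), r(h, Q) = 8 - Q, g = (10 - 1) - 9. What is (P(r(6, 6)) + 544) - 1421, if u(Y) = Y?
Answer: -870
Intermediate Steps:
g = 0 (g = 9 - 9 = 0)
P(D) = 5 + D (P(D) = -4 + (D + (3*3 + 0)) = -4 + (D + (9 + 0)) = -4 + (D + 9) = -4 + (9 + D) = 5 + D)
(P(r(6, 6)) + 544) - 1421 = ((5 + (8 - 1*6)) + 544) - 1421 = ((5 + (8 - 6)) + 544) - 1421 = ((5 + 2) + 544) - 1421 = (7 + 544) - 1421 = 551 - 1421 = -870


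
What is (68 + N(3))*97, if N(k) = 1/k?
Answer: 19885/3 ≈ 6628.3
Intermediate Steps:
(68 + N(3))*97 = (68 + 1/3)*97 = (205/3)*97 = 19885/3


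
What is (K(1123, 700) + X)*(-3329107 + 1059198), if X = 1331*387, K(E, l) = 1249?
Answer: -1172058432514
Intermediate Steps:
X = 515097
(K(1123, 700) + X)*(-3329107 + 1059198) = (1249 + 515097)*(-3329107 + 1059198) = 516346*(-2269909) = -1172058432514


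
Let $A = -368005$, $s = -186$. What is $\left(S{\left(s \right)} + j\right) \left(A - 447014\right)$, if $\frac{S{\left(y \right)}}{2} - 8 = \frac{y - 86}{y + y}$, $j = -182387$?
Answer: $\frac{4607673783991}{31} \approx 1.4863 \cdot 10^{11}$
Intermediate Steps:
$S{\left(y \right)} = 16 + \frac{-86 + y}{y}$ ($S{\left(y \right)} = 16 + 2 \frac{y - 86}{y + y} = 16 + 2 \frac{-86 + y}{2 y} = 16 + \frac{-86 + y}{y}$)
$\left(S{\left(s \right)} + j\right) \left(A - 447014\right) = \left(\left(17 - \frac{86}{-186}\right) - 182387\right) \left(-368005 - 447014\right) = \left(\left(17 - - \frac{43}{93}\right) - 182387\right) \left(-815019\right) = \left(\left(17 + \frac{43}{93}\right) - 182387\right) \left(-815019\right) = \left(\frac{1624}{93} - 182387\right) \left(-815019\right) = \left(- \frac{16960367}{93}\right) \left(-815019\right) = \frac{4607673783991}{31}$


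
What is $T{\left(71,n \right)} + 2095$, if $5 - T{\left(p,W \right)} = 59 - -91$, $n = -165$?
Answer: $1950$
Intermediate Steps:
$T{\left(p,W \right)} = -145$ ($T{\left(p,W \right)} = 5 - \left(59 - -91\right) = 5 - \left(59 + 91\right) = 5 - 150 = -145$)
$T{\left(71,n \right)} + 2095 = -145 + 2095 = 1950$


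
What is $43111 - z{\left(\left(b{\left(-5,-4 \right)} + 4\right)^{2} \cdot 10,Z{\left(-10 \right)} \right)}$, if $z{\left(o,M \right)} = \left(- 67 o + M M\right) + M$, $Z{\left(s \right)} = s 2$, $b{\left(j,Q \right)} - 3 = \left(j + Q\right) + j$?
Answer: $75561$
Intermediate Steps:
$b{\left(j,Q \right)} = 3 + Q + 2 j$ ($b{\left(j,Q \right)} = 3 + \left(\left(j + Q\right) + j\right) = 3 + \left(\left(Q + j\right) + j\right) = 3 + \left(Q + 2 j\right) = 3 + Q + 2 j$)
$Z{\left(s \right)} = 2 s$
$z{\left(o,M \right)} = M + M^{2} - 67 o$ ($z{\left(o,M \right)} = \left(- 67 o + M^{2}\right) + M = \left(M^{2} - 67 o\right) + M = M + M^{2} - 67 o$)
$43111 - z{\left(\left(b{\left(-5,-4 \right)} + 4\right)^{2} \cdot 10,Z{\left(-10 \right)} \right)} = 43111 - \left(2 \left(-10\right) + \left(2 \left(-10\right)\right)^{2} - 67 \left(\left(3 - 4 + 2 \left(-5\right)\right) + 4\right)^{2} \cdot 10\right) = 43111 - \left(-20 + \left(-20\right)^{2} - 67 \left(\left(3 - 4 - 10\right) + 4\right)^{2} \cdot 10\right) = 43111 - \left(-20 + 400 - 67 \left(-11 + 4\right)^{2} \cdot 10\right) = 43111 - \left(-20 + 400 - 67 \left(-7\right)^{2} \cdot 10\right) = 43111 - \left(-20 + 400 - 67 \cdot 49 \cdot 10\right) = 43111 - \left(-20 + 400 - 32830\right) = 43111 - -32450 = 43111 + 32450 = 75561$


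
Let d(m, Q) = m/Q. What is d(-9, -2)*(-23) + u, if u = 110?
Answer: 13/2 ≈ 6.5000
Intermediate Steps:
d(-9, -2)*(-23) + u = -9/(-2)*(-23) + 110 = -9*(-½)*(-23) + 110 = (9/2)*(-23) + 110 = -207/2 + 110 = 13/2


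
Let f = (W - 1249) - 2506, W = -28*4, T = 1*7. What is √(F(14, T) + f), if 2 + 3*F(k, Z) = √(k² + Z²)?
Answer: √(-34809 + 21*√5)/3 ≈ 62.149*I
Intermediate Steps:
T = 7
W = -112
F(k, Z) = -⅔ + √(Z² + k²)/3 (F(k, Z) = -⅔ + √(k² + Z²)/3 = -⅔ + √(Z² + k²)/3)
f = -3867 (f = (-112 - 1249) - 2506 = -1361 - 2506 = -3867)
√(F(14, T) + f) = √((-⅔ + √(7² + 14²)/3) - 3867) = √((-⅔ + √(49 + 196)/3) - 3867) = √((-⅔ + √245/3) - 3867) = √((-⅔ + (7*√5)/3) - 3867) = √((-⅔ + 7*√5/3) - 3867) = √(-11603/3 + 7*√5/3)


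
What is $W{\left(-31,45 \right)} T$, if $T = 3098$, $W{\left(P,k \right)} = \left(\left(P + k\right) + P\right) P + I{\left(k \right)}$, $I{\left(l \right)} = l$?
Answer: $1772056$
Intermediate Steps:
$W{\left(P,k \right)} = k + P \left(k + 2 P\right)$ ($W{\left(P,k \right)} = \left(\left(P + k\right) + P\right) P + k = \left(k + 2 P\right) P + k = P \left(k + 2 P\right) + k = k + P \left(k + 2 P\right)$)
$W{\left(-31,45 \right)} T = \left(45 + 2 \left(-31\right)^{2} - 1395\right) 3098 = \left(45 + 2 \cdot 961 - 1395\right) 3098 = \left(45 + 1922 - 1395\right) 3098 = 572 \cdot 3098 = 1772056$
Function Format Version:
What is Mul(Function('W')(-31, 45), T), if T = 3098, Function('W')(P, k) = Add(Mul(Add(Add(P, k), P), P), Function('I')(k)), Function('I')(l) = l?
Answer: 1772056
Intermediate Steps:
Function('W')(P, k) = Add(k, Mul(P, Add(k, Mul(2, P)))) (Function('W')(P, k) = Add(Mul(Add(Add(P, k), P), P), k) = Add(Mul(Add(k, Mul(2, P)), P), k) = Add(Mul(P, Add(k, Mul(2, P))), k) = Add(k, Mul(P, Add(k, Mul(2, P)))))
Mul(Function('W')(-31, 45), T) = Mul(Add(45, Mul(2, Pow(-31, 2)), Mul(-31, 45)), 3098) = Mul(Add(45, Mul(2, 961), -1395), 3098) = Mul(Add(45, 1922, -1395), 3098) = Mul(572, 3098) = 1772056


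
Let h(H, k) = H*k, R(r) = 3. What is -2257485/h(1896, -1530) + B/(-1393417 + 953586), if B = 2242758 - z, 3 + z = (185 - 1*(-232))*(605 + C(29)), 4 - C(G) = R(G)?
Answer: -318667364459/85059796752 ≈ -3.7464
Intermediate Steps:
C(G) = 1 (C(G) = 4 - 1*3 = 4 - 3 = 1)
z = 252699 (z = -3 + (185 - 1*(-232))*(605 + 1) = -3 + (185 + 232)*606 = -3 + 417*606 = -3 + 252702 = 252699)
B = 1990059 (B = 2242758 - 1*252699 = 2242758 - 252699 = 1990059)
-2257485/h(1896, -1530) + B/(-1393417 + 953586) = -2257485/(1896*(-1530)) + 1990059/(-1393417 + 953586) = -2257485/(-2900880) + 1990059/(-439831) = -2257485*(-1/2900880) + 1990059*(-1/439831) = 150499/193392 - 1990059/439831 = -318667364459/85059796752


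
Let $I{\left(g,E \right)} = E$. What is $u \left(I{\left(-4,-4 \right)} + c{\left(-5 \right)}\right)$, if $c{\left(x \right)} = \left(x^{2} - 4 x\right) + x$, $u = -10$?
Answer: $-360$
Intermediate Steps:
$c{\left(x \right)} = x^{2} - 3 x$
$u \left(I{\left(-4,-4 \right)} + c{\left(-5 \right)}\right) = - 10 \left(-4 - 5 \left(-3 - 5\right)\right) = - 10 \left(-4 - -40\right) = - 10 \left(-4 + 40\right) = \left(-10\right) 36 = -360$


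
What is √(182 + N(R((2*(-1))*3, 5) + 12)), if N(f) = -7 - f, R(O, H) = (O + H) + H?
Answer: √159 ≈ 12.610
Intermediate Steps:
R(O, H) = O + 2*H (R(O, H) = (H + O) + H = O + 2*H)
√(182 + N(R((2*(-1))*3, 5) + 12)) = √(182 + (-7 - (((2*(-1))*3 + 2*5) + 12))) = √(182 + (-7 - ((-2*3 + 10) + 12))) = √(182 + (-7 - ((-6 + 10) + 12))) = √(182 + (-7 - (4 + 12))) = √(182 + (-7 - 1*16)) = √(182 + (-7 - 16)) = √(182 - 23) = √159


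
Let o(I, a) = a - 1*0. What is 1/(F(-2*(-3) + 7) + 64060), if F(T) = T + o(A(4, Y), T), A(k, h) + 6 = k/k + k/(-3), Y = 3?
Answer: 1/64086 ≈ 1.5604e-5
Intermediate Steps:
A(k, h) = -5 - k/3 (A(k, h) = -6 + (k/k + k/(-3)) = -6 + (1 + k*(-⅓)) = -6 + (1 - k/3) = -5 - k/3)
o(I, a) = a (o(I, a) = a + 0 = a)
F(T) = 2*T (F(T) = T + T = 2*T)
1/(F(-2*(-3) + 7) + 64060) = 1/(2*(-2*(-3) + 7) + 64060) = 1/(2*(6 + 7) + 64060) = 1/(2*13 + 64060) = 1/(26 + 64060) = 1/64086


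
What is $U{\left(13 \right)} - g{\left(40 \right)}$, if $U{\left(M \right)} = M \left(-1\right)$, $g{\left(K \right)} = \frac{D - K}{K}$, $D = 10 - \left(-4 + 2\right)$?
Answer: $- \frac{123}{10} \approx -12.3$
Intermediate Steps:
$D = 12$ ($D = 10 - -2 = 10 + 2 = 12$)
$g{\left(K \right)} = \frac{12 - K}{K}$
$U{\left(M \right)} = - M$
$U{\left(13 \right)} - g{\left(40 \right)} = \left(-1\right) 13 - \frac{12 - 40}{40} = -13 - \frac{12 - 40}{40} = -13 - \frac{1}{40} \left(-28\right) = -13 - - \frac{7}{10} = -13 + \frac{7}{10} = - \frac{123}{10}$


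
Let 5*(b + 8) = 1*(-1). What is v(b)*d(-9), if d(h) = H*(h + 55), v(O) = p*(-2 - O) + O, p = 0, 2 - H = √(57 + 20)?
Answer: -3772/5 + 1886*√77/5 ≈ 2555.5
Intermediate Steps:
H = 2 - √77 (H = 2 - √(57 + 20) = 2 - √77 ≈ -6.7750)
b = -41/5 (b = -8 + (1*(-1))/5 = -8 + (⅕)*(-1) = -8 - ⅕ = -41/5 ≈ -8.2000)
v(O) = O (v(O) = 0*(-2 - O) + O = 0 + O = O)
d(h) = (2 - √77)*(55 + h) (d(h) = (2 - √77)*(h + 55) = (2 - √77)*(55 + h))
v(b)*d(-9) = -41*(2 - √77)*(55 - 9)/5 = -41*(2 - √77)*46/5 = -41*(92 - 46*√77)/5 = -3772/5 + 1886*√77/5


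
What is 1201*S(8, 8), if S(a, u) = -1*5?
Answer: -6005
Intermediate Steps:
S(a, u) = -5
1201*S(8, 8) = 1201*(-5) = -6005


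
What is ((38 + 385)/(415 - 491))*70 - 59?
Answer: -17047/38 ≈ -448.61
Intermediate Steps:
((38 + 385)/(415 - 491))*70 - 59 = (423/(-76))*70 - 59 = (423*(-1/76))*70 - 59 = -423/76*70 - 59 = -14805/38 - 59 = -17047/38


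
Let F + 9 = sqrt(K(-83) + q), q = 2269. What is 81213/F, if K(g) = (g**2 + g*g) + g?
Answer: 730917/15883 + 162426*sqrt(3991)/15883 ≈ 692.07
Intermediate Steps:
K(g) = g + 2*g**2 (K(g) = (g**2 + g**2) + g = 2*g**2 + g = g + 2*g**2)
F = -9 + 2*sqrt(3991) (F = -9 + sqrt(-83*(1 + 2*(-83)) + 2269) = -9 + sqrt(-83*(1 - 166) + 2269) = -9 + sqrt(-83*(-165) + 2269) = -9 + sqrt(13695 + 2269) = -9 + sqrt(15964) = -9 + 2*sqrt(3991) ≈ 117.35)
81213/F = 81213/(-9 + 2*sqrt(3991))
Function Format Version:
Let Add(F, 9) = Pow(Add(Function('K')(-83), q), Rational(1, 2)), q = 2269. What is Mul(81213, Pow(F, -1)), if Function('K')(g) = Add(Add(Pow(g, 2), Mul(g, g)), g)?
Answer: Add(Rational(730917, 15883), Mul(Rational(162426, 15883), Pow(3991, Rational(1, 2)))) ≈ 692.07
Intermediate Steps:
Function('K')(g) = Add(g, Mul(2, Pow(g, 2))) (Function('K')(g) = Add(Add(Pow(g, 2), Pow(g, 2)), g) = Add(Mul(2, Pow(g, 2)), g) = Add(g, Mul(2, Pow(g, 2))))
F = Add(-9, Mul(2, Pow(3991, Rational(1, 2)))) (F = Add(-9, Pow(Add(Mul(-83, Add(1, Mul(2, -83))), 2269), Rational(1, 2))) = Add(-9, Pow(Add(Mul(-83, Add(1, -166)), 2269), Rational(1, 2))) = Add(-9, Pow(Add(Mul(-83, -165), 2269), Rational(1, 2))) = Add(-9, Pow(Add(13695, 2269), Rational(1, 2))) = Add(-9, Pow(15964, Rational(1, 2))) = Add(-9, Mul(2, Pow(3991, Rational(1, 2)))) ≈ 117.35)
Mul(81213, Pow(F, -1)) = Mul(81213, Pow(Add(-9, Mul(2, Pow(3991, Rational(1, 2)))), -1))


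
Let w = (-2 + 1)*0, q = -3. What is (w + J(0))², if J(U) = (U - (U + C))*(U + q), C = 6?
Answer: 324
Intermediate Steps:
w = 0 (w = -1*0 = 0)
J(U) = 18 - 6*U (J(U) = (U - (U + 6))*(U - 3) = (U - (6 + U))*(-3 + U) = (U + (-6 - U))*(-3 + U) = -6*(-3 + U) = 18 - 6*U)
(w + J(0))² = (0 + (18 - 6*0))² = (0 + (18 + 0))² = (0 + 18)² = 18² = 324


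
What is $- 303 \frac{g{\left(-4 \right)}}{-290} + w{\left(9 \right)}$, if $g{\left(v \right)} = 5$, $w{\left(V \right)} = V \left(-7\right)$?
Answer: $- \frac{3351}{58} \approx -57.776$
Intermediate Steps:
$w{\left(V \right)} = - 7 V$
$- 303 \frac{g{\left(-4 \right)}}{-290} + w{\left(9 \right)} = - 303 \frac{5}{-290} - 63 = - 303 \cdot 5 \left(- \frac{1}{290}\right) - 63 = \left(-303\right) \left(- \frac{1}{58}\right) - 63 = \frac{303}{58} - 63 = - \frac{3351}{58}$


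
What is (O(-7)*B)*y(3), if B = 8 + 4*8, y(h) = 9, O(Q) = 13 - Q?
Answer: 7200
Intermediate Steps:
B = 40 (B = 8 + 32 = 40)
(O(-7)*B)*y(3) = ((13 - 1*(-7))*40)*9 = ((13 + 7)*40)*9 = (20*40)*9 = 800*9 = 7200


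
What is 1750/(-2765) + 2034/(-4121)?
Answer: -366736/325559 ≈ -1.1265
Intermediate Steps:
1750/(-2765) + 2034/(-4121) = 1750*(-1/2765) + 2034*(-1/4121) = -50/79 - 2034/4121 = -366736/325559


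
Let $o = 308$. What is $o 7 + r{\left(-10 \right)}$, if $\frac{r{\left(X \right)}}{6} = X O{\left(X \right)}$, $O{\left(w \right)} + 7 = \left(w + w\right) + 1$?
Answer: $3716$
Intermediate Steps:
$O{\left(w \right)} = -6 + 2 w$ ($O{\left(w \right)} = -7 + \left(\left(w + w\right) + 1\right) = -7 + \left(2 w + 1\right) = -7 + \left(1 + 2 w\right) = -6 + 2 w$)
$r{\left(X \right)} = 6 X \left(-6 + 2 X\right)$
$o 7 + r{\left(-10 \right)} = 308 \cdot 7 + 12 \left(-10\right) \left(-3 - 10\right) = 2156 + 12 \left(-10\right) \left(-13\right) = 2156 + 1560 = 3716$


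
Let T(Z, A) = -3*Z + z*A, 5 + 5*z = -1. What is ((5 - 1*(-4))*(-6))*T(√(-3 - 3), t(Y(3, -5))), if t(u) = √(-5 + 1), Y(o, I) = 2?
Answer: I*(648/5 + 162*√6) ≈ 526.42*I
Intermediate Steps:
z = -6/5 (z = -1 + (⅕)*(-1) = -1 - ⅕ = -6/5 ≈ -1.2000)
t(u) = 2*I (t(u) = √(-4) = 2*I)
T(Z, A) = -3*Z - 6*A/5
((5 - 1*(-4))*(-6))*T(√(-3 - 3), t(Y(3, -5))) = ((5 - 1*(-4))*(-6))*(-3*√(-3 - 3) - 12*I/5) = ((5 + 4)*(-6))*(-3*I*√6 - 12*I/5) = (9*(-6))*(-3*I*√6 - 12*I/5) = -54*(-3*I*√6 - 12*I/5) = -54*(-12*I/5 - 3*I*√6) = 648*I/5 + 162*I*√6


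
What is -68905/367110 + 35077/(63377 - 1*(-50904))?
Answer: 1000517033/8390739582 ≈ 0.11924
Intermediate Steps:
-68905/367110 + 35077/(63377 - 1*(-50904)) = -68905*1/367110 + 35077/(63377 + 50904) = -13781/73422 + 35077/114281 = 1000517033/8390739582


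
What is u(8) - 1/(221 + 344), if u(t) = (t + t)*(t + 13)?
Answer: 189839/565 ≈ 336.00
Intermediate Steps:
u(t) = 2*t*(13 + t) (u(t) = (2*t)*(13 + t) = 2*t*(13 + t))
u(8) - 1/(221 + 344) = 2*8*(13 + 8) - 1/(221 + 344) = 2*8*21 - 1/565 = 336 - 1*1/565 = 336 - 1/565 = 189839/565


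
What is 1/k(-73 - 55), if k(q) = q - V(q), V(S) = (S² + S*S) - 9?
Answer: -1/32887 ≈ -3.0407e-5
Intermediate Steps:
V(S) = -9 + 2*S² (V(S) = (S² + S²) - 9 = 2*S² - 9 = -9 + 2*S²)
k(q) = 9 + q - 2*q² (k(q) = q - (-9 + 2*q²) = q + (9 - 2*q²) = 9 + q - 2*q²)
1/k(-73 - 55) = 1/(9 + (-73 - 55) - 2*(-73 - 55)²) = 1/(9 - 128 - 2*(-128)²) = 1/(9 - 128 - 2*16384) = 1/(9 - 128 - 32768) = 1/(-32887) = -1/32887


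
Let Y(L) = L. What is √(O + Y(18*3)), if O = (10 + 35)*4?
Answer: 3*√26 ≈ 15.297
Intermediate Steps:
O = 180 (O = 45*4 = 180)
√(O + Y(18*3)) = √(180 + 18*3) = √(180 + 54) = √234 = 3*√26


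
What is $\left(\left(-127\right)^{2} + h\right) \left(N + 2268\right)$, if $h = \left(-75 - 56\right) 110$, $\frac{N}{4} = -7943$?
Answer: $-50717376$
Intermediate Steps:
$N = -31772$ ($N = 4 \left(-7943\right) = -31772$)
$h = -14410$ ($h = \left(-131\right) 110 = -14410$)
$\left(\left(-127\right)^{2} + h\right) \left(N + 2268\right) = \left(\left(-127\right)^{2} - 14410\right) \left(-31772 + 2268\right) = \left(16129 - 14410\right) \left(-29504\right) = 1719 \left(-29504\right) = -50717376$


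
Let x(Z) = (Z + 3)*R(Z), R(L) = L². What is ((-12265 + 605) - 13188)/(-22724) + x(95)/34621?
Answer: 5239626102/196681901 ≈ 26.640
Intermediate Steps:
x(Z) = Z²*(3 + Z) (x(Z) = (Z + 3)*Z² = (3 + Z)*Z² = Z²*(3 + Z))
((-12265 + 605) - 13188)/(-22724) + x(95)/34621 = ((-12265 + 605) - 13188)/(-22724) + (95²*(3 + 95))/34621 = (-11660 - 13188)*(-1/22724) + (9025*98)*(1/34621) = -24848*(-1/22724) + 884450*(1/34621) = 6212/5681 + 884450/34621 = 5239626102/196681901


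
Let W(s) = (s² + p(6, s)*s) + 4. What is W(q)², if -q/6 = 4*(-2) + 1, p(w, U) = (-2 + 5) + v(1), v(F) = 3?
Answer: 4080400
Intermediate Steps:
p(w, U) = 6 (p(w, U) = (-2 + 5) + 3 = 3 + 3 = 6)
q = 42 (q = -6*(4*(-2) + 1) = -6*(-8 + 1) = -6*(-7) = 42)
W(s) = 4 + s² + 6*s (W(s) = (s² + 6*s) + 4 = 4 + s² + 6*s)
W(q)² = (4 + 42² + 6*42)² = (4 + 1764 + 252)² = 2020² = 4080400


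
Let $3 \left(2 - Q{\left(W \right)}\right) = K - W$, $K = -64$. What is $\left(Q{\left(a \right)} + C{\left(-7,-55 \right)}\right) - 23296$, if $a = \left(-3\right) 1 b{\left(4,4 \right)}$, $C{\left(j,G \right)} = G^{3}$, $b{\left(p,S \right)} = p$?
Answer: $- \frac{568955}{3} \approx -1.8965 \cdot 10^{5}$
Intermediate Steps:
$a = -12$ ($a = \left(-3\right) 1 \cdot 4 = \left(-3\right) 4 = -12$)
$Q{\left(W \right)} = \frac{70}{3} + \frac{W}{3}$ ($Q{\left(W \right)} = 2 - \frac{-64 - W}{3} = 2 + \left(\frac{64}{3} + \frac{W}{3}\right) = \frac{70}{3} + \frac{W}{3}$)
$\left(Q{\left(a \right)} + C{\left(-7,-55 \right)}\right) - 23296 = \left(\left(\frac{70}{3} + \frac{1}{3} \left(-12\right)\right) + \left(-55\right)^{3}\right) - 23296 = \left(\left(\frac{70}{3} - 4\right) - 166375\right) - 23296 = \left(\frac{58}{3} - 166375\right) - 23296 = - \frac{499067}{3} - 23296 = - \frac{568955}{3}$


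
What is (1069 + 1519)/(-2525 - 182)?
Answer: -2588/2707 ≈ -0.95604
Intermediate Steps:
(1069 + 1519)/(-2525 - 182) = 2588/(-2707) = 2588*(-1/2707) = -2588/2707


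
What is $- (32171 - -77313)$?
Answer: $-109484$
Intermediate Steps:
$- (32171 - -77313) = - (32171 + 77313) = \left(-1\right) 109484 = -109484$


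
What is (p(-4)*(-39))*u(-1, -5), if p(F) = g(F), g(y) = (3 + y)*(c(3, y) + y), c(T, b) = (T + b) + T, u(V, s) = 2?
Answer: -156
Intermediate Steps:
c(T, b) = b + 2*T
g(y) = (3 + y)*(6 + 2*y) (g(y) = (3 + y)*((y + 2*3) + y) = (3 + y)*((y + 6) + y) = (3 + y)*((6 + y) + y) = (3 + y)*(6 + 2*y))
p(F) = 18 + 2*F² + 12*F
(p(-4)*(-39))*u(-1, -5) = ((18 + 2*(-4)² + 12*(-4))*(-39))*2 = ((18 + 2*16 - 48)*(-39))*2 = ((18 + 32 - 48)*(-39))*2 = (2*(-39))*2 = -78*2 = -156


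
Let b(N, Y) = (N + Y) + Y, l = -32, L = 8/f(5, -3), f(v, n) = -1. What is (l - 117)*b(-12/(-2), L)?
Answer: 1490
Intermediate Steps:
L = -8 (L = 8/(-1) = 8*(-1) = -8)
b(N, Y) = N + 2*Y
(l - 117)*b(-12/(-2), L) = (-32 - 117)*(-12/(-2) + 2*(-8)) = -149*(-12*(-½) - 16) = -149*(6 - 16) = -149*(-10) = 1490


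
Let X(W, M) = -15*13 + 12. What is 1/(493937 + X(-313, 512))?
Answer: 1/493754 ≈ 2.0253e-6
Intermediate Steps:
X(W, M) = -183 (X(W, M) = -195 + 12 = -183)
1/(493937 + X(-313, 512)) = 1/(493937 - 183) = 1/493754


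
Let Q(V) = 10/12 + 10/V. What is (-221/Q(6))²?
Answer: 195364/25 ≈ 7814.6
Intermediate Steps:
Q(V) = ⅚ + 10/V (Q(V) = 10*(1/12) + 10/V = ⅚ + 10/V)
(-221/Q(6))² = (-221/(⅚ + 10/6))² = (-221/(⅚ + 10*(⅙)))² = (-221/(⅚ + 5/3))² = (-221/5/2)² = (-221*⅖)² = (-442/5)² = 195364/25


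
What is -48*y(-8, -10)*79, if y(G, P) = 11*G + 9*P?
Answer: 674976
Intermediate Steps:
y(G, P) = 9*P + 11*G
-48*y(-8, -10)*79 = -48*(9*(-10) + 11*(-8))*79 = -48*(-90 - 88)*79 = -48*(-178)*79 = 8544*79 = 674976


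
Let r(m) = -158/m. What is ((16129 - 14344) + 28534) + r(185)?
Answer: 5608857/185 ≈ 30318.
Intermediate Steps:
((16129 - 14344) + 28534) + r(185) = ((16129 - 14344) + 28534) - 158/185 = (1785 + 28534) - 158*1/185 = 30319 - 158/185 = 5608857/185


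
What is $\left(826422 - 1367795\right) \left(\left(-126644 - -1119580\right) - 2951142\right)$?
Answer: $1060119856838$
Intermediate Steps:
$\left(826422 - 1367795\right) \left(\left(-126644 - -1119580\right) - 2951142\right) = - 541373 \left(\left(-126644 + 1119580\right) - 2951142\right) = - 541373 \left(992936 - 2951142\right) = \left(-541373\right) \left(-1958206\right) = 1060119856838$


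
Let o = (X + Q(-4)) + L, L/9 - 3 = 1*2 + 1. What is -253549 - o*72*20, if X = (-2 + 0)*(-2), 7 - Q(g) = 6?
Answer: -338509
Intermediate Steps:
Q(g) = 1 (Q(g) = 7 - 1*6 = 7 - 6 = 1)
L = 54 (L = 27 + 9*(1*2 + 1) = 27 + 9*(2 + 1) = 27 + 9*3 = 27 + 27 = 54)
X = 4 (X = -2*(-2) = 4)
o = 59 (o = (4 + 1) + 54 = 5 + 54 = 59)
-253549 - o*72*20 = -253549 - 59*72*20 = -253549 - 4248*20 = -253549 - 1*84960 = -253549 - 84960 = -338509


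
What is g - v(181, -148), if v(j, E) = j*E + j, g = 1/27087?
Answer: 720703810/27087 ≈ 26607.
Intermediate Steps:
g = 1/27087 ≈ 3.6918e-5
v(j, E) = j + E*j (v(j, E) = E*j + j = j + E*j)
g - v(181, -148) = 1/27087 - 181*(1 - 148) = 1/27087 - 181*(-147) = 1/27087 - 1*(-26607) = 1/27087 + 26607 = 720703810/27087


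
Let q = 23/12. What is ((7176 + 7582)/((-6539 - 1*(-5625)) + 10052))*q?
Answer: 169717/54828 ≈ 3.0954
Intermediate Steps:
q = 23/12 (q = 23*(1/12) = 23/12 ≈ 1.9167)
((7176 + 7582)/((-6539 - 1*(-5625)) + 10052))*q = ((7176 + 7582)/((-6539 - 1*(-5625)) + 10052))*(23/12) = (14758/((-6539 + 5625) + 10052))*(23/12) = (14758/(-914 + 10052))*(23/12) = (14758/9138)*(23/12) = (14758*(1/9138))*(23/12) = (7379/4569)*(23/12) = 169717/54828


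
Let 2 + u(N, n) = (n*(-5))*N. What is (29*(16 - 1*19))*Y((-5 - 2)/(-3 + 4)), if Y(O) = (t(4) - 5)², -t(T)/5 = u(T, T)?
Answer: -14270175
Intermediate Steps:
u(N, n) = -2 - 5*N*n (u(N, n) = -2 + (n*(-5))*N = -2 + (-5*n)*N = -2 - 5*N*n)
t(T) = 10 + 25*T² (t(T) = -5*(-2 - 5*T*T) = -5*(-2 - 5*T²) = 10 + 25*T²)
Y(O) = 164025 (Y(O) = ((10 + 25*4²) - 5)² = ((10 + 25*16) - 5)² = ((10 + 400) - 5)² = (410 - 5)² = 405² = 164025)
(29*(16 - 1*19))*Y((-5 - 2)/(-3 + 4)) = (29*(16 - 1*19))*164025 = (29*(16 - 19))*164025 = (29*(-3))*164025 = -87*164025 = -14270175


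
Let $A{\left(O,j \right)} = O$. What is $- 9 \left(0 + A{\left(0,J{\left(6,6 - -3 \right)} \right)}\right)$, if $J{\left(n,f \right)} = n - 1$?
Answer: $0$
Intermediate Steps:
$J{\left(n,f \right)} = -1 + n$
$- 9 \left(0 + A{\left(0,J{\left(6,6 - -3 \right)} \right)}\right) = - 9 \left(0 + 0\right) = \left(-9\right) 0 = 0$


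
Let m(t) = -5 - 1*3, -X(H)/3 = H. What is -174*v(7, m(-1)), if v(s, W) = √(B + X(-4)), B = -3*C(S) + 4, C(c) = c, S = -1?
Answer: -174*√19 ≈ -758.45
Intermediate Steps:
X(H) = -3*H
m(t) = -8 (m(t) = -5 - 3 = -8)
B = 7 (B = -3*(-1) + 4 = 3 + 4 = 7)
v(s, W) = √19 (v(s, W) = √(7 - 3*(-4)) = √(7 + 12) = √19)
-174*v(7, m(-1)) = -174*√19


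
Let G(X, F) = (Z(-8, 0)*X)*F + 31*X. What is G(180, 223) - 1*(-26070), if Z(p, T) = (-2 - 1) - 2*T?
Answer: -88770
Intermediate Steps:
Z(p, T) = -3 - 2*T
G(X, F) = 31*X - 3*F*X (G(X, F) = ((-3 - 2*0)*X)*F + 31*X = ((-3 + 0)*X)*F + 31*X = (-3*X)*F + 31*X = -3*F*X + 31*X = 31*X - 3*F*X)
G(180, 223) - 1*(-26070) = 180*(31 - 3*223) - 1*(-26070) = 180*(31 - 669) + 26070 = 180*(-638) + 26070 = -114840 + 26070 = -88770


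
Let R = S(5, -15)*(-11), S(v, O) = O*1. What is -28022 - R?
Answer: -28187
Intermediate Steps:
S(v, O) = O
R = 165 (R = -15*(-11) = 165)
-28022 - R = -28022 - 1*165 = -28022 - 165 = -28187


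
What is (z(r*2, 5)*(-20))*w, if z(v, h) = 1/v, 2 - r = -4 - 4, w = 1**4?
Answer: -1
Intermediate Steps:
w = 1
r = 10 (r = 2 - (-4 - 4) = 2 - 1*(-8) = 2 + 8 = 10)
(z(r*2, 5)*(-20))*w = (-20/(10*2))*1 = (-20/20)*1 = ((1/20)*(-20))*1 = -1*1 = -1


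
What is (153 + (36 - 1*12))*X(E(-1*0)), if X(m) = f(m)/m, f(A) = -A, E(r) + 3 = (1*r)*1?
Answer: -177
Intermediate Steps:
E(r) = -3 + r (E(r) = -3 + (1*r)*1 = -3 + r*1 = -3 + r)
X(m) = -1 (X(m) = (-m)/m = -1)
(153 + (36 - 1*12))*X(E(-1*0)) = (153 + (36 - 1*12))*(-1) = (153 + (36 - 12))*(-1) = (153 + 24)*(-1) = 177*(-1) = -177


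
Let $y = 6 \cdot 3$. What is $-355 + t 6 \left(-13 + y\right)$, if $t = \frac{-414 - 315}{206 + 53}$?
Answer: $- \frac{113815}{259} \approx -439.44$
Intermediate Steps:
$y = 18$
$t = - \frac{729}{259} \approx -2.8147$
$-355 + t 6 \left(-13 + y\right) = -355 - \frac{729 \cdot 6 \left(-13 + 18\right)}{259} = -355 - \frac{729 \cdot 6 \cdot 5}{259} = -355 - \frac{21870}{259} = - \frac{113815}{259}$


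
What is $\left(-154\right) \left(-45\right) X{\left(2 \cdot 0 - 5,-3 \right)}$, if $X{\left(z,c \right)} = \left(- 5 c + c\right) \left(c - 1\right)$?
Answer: $-332640$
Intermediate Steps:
$X{\left(z,c \right)} = - 4 c \left(-1 + c\right)$
$\left(-154\right) \left(-45\right) X{\left(2 \cdot 0 - 5,-3 \right)} = \left(-154\right) \left(-45\right) 4 \left(-3\right) \left(1 - -3\right) = 6930 \cdot 4 \left(-3\right) \left(1 + 3\right) = 6930 \cdot 4 \left(-3\right) 4 = 6930 \left(-48\right) = -332640$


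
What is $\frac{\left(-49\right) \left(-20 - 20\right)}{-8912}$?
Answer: $- \frac{245}{1114} \approx -0.21993$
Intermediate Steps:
$\frac{\left(-49\right) \left(-20 - 20\right)}{-8912} = \left(-49\right) \left(-40\right) \left(- \frac{1}{8912}\right) = 1960 \left(- \frac{1}{8912}\right) = - \frac{245}{1114}$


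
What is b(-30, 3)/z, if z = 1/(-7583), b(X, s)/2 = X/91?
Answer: 454980/91 ≈ 4999.8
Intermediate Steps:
b(X, s) = 2*X/91 (b(X, s) = 2*(X/91) = 2*X/91)
z = -1/7583 ≈ -0.00013187
b(-30, 3)/z = ((2/91)*(-30))/(-1/7583) = -60/91*(-7583) = 454980/91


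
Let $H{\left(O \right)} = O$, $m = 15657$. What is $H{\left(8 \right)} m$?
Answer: $125256$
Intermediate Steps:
$H{\left(8 \right)} m = 8 \cdot 15657 = 125256$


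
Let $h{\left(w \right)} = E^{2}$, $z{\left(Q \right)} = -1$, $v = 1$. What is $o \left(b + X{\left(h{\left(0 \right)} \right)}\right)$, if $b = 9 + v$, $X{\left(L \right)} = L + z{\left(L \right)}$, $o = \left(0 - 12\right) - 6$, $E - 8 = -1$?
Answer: $-1044$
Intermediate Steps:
$E = 7$ ($E = 8 - 1 = 7$)
$o = -18$ ($o = -12 - 6 = -18$)
$h{\left(w \right)} = 49$ ($h{\left(w \right)} = 7^{2} = 49$)
$X{\left(L \right)} = -1 + L$ ($X{\left(L \right)} = L - 1 = -1 + L$)
$b = 10$ ($b = 9 + 1 = 10$)
$o \left(b + X{\left(h{\left(0 \right)} \right)}\right) = - 18 \left(10 + \left(-1 + 49\right)\right) = - 18 \left(10 + 48\right) = \left(-18\right) 58 = -1044$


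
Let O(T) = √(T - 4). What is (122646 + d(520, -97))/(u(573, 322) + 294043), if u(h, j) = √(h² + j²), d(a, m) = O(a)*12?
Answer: 6010532963/14410142306 - 20441*√432013/14410142306 - 2*√55729677/7205071153 + 588086*√129/7205071153 ≈ 0.41710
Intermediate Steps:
O(T) = √(-4 + T)
d(a, m) = 12*√(-4 + a) (d(a, m) = √(-4 + a)*12 = 12*√(-4 + a))
(122646 + d(520, -97))/(u(573, 322) + 294043) = (122646 + 12*√(-4 + 520))/(√(573² + 322²) + 294043) = (122646 + 12*√516)/(√(328329 + 103684) + 294043) = (122646 + 12*(2*√129))/(√432013 + 294043) = (122646 + 24*√129)/(294043 + √432013)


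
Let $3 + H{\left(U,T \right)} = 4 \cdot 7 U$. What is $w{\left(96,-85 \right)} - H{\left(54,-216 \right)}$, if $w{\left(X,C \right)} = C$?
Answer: $-1594$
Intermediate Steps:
$H{\left(U,T \right)} = -3 + 28 U$ ($H{\left(U,T \right)} = -3 + 4 \cdot 7 U = -3 + 28 U$)
$w{\left(96,-85 \right)} - H{\left(54,-216 \right)} = -85 - \left(-3 + 28 \cdot 54\right) = -85 - \left(-3 + 1512\right) = -85 - 1509 = -1594$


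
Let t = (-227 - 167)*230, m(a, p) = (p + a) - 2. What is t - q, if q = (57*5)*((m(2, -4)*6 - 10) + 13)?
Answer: -84635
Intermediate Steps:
m(a, p) = -2 + a + p (m(a, p) = (a + p) - 2 = -2 + a + p)
t = -90620 (t = -394*230 = -90620)
q = -5985 (q = (57*5)*(((-2 + 2 - 4)*6 - 10) + 13) = 285*((-4*6 - 10) + 13) = 285*((-24 - 10) + 13) = 285*(-34 + 13) = 285*(-21) = -5985)
t - q = -90620 - 1*(-5985) = -90620 + 5985 = -84635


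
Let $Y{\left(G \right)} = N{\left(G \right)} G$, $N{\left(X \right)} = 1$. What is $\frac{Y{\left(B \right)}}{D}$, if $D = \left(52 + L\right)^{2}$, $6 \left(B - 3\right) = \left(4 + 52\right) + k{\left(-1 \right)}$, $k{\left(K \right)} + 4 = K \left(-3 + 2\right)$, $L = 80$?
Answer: $\frac{71}{104544} \approx 0.00067914$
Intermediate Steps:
$k{\left(K \right)} = -4 - K$ ($k{\left(K \right)} = -4 + K \left(-3 + 2\right) = -4 + K \left(-1\right) = -4 - K$)
$B = \frac{71}{6}$ ($B = 3 + \frac{\left(4 + 52\right) - 3}{6} = 3 + \frac{56 + \left(-4 + 1\right)}{6} = 3 + \frac{56 - 3}{6} = 3 + \frac{1}{6} \cdot 53 = 3 + \frac{53}{6} = \frac{71}{6} \approx 11.833$)
$Y{\left(G \right)} = G$ ($Y{\left(G \right)} = 1 G = G$)
$D = 17424$ ($D = \left(52 + 80\right)^{2} = 132^{2} = 17424$)
$\frac{Y{\left(B \right)}}{D} = \frac{71}{6 \cdot 17424} = \frac{71}{6} \cdot \frac{1}{17424} = \frac{71}{104544}$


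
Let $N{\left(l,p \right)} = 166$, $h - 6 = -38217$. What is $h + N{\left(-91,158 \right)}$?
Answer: $-38045$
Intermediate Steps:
$h = -38211$ ($h = 6 - 38217 = -38211$)
$h + N{\left(-91,158 \right)} = -38211 + 166 = -38045$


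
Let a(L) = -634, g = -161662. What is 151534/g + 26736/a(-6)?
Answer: -1104566947/25623427 ≈ -43.108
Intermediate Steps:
151534/g + 26736/a(-6) = 151534/(-161662) + 26736/(-634) = 151534*(-1/161662) + 26736*(-1/634) = -75767/80831 - 13368/317 = -1104566947/25623427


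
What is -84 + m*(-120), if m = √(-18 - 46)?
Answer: -84 - 960*I ≈ -84.0 - 960.0*I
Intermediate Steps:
m = 8*I (m = √(-64) = 8*I ≈ 8.0*I)
-84 + m*(-120) = -84 + (8*I)*(-120) = -84 - 960*I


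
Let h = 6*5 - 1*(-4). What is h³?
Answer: 39304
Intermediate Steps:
h = 34 (h = 30 + 4 = 34)
h³ = 34³ = 39304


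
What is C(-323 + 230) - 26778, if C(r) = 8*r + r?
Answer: -27615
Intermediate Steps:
C(r) = 9*r
C(-323 + 230) - 26778 = 9*(-323 + 230) - 26778 = 9*(-93) - 26778 = -837 - 26778 = -27615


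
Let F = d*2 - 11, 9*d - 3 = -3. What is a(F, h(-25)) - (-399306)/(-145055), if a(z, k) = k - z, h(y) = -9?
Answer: -109196/145055 ≈ -0.75279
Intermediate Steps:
d = 0 (d = 1/3 + (1/9)*(-3) = 1/3 - 1/3 = 0)
F = -11 (F = 0*2 - 11 = 0 - 11 = -11)
a(F, h(-25)) - (-399306)/(-145055) = (-9 - 1*(-11)) - (-399306)/(-145055) = (-9 + 11) - (-399306)*(-1)/145055 = 2 - 1*399306/145055 = 2 - 399306/145055 = -109196/145055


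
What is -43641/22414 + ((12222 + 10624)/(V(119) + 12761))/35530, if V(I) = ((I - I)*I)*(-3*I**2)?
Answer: -1413303174949/725890726330 ≈ -1.9470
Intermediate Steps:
V(I) = 0 (V(I) = (0*I)*(-3*I**2) = 0*(-3*I**2) = 0)
-43641/22414 + ((12222 + 10624)/(V(119) + 12761))/35530 = -43641/22414 + ((12222 + 10624)/(0 + 12761))/35530 = -43641*1/22414 + (22846/12761)*(1/35530) = -43641/22414 + (22846*(1/12761))*(1/35530) = -43641/22414 + (22846/12761)*(1/35530) = -43641/22414 + 11423/226699165 = -1413303174949/725890726330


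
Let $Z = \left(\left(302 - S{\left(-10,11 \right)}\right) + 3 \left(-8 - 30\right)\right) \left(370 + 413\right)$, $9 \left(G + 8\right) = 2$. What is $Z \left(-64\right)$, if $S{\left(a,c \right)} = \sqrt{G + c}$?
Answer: $-9421056 + 16704 \sqrt{29} \approx -9.3311 \cdot 10^{6}$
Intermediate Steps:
$G = - \frac{70}{9}$ ($G = -8 + \frac{1}{9} \cdot 2 = -8 + \frac{2}{9} = - \frac{70}{9} \approx -7.7778$)
$S{\left(a,c \right)} = \sqrt{- \frac{70}{9} + c}$
$Z = 147204 - 261 \sqrt{29}$ ($Z = \left(\left(302 - \frac{\sqrt{-70 + 9 \cdot 11}}{3}\right) + 3 \left(-8 - 30\right)\right) \left(370 + 413\right) = \left(\left(302 - \frac{\sqrt{-70 + 99}}{3}\right) + 3 \left(-38\right)\right) 783 = \left(\left(302 - \frac{\sqrt{29}}{3}\right) - 114\right) 783 = \left(188 - \frac{\sqrt{29}}{3}\right) 783 = 147204 - 261 \sqrt{29} \approx 1.458 \cdot 10^{5}$)
$Z \left(-64\right) = \left(147204 - 261 \sqrt{29}\right) \left(-64\right) = -9421056 + 16704 \sqrt{29}$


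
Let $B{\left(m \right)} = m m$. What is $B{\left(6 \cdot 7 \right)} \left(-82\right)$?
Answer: $-144648$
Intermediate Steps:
$B{\left(m \right)} = m^{2}$
$B{\left(6 \cdot 7 \right)} \left(-82\right) = \left(6 \cdot 7\right)^{2} \left(-82\right) = 42^{2} \left(-82\right) = 1764 \left(-82\right) = -144648$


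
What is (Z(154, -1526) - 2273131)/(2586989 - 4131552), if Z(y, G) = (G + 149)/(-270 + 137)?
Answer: 302325046/205426879 ≈ 1.4717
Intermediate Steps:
Z(y, G) = -149/133 - G/133 (Z(y, G) = (149 + G)/(-133) = (149 + G)*(-1/133) = -149/133 - G/133)
(Z(154, -1526) - 2273131)/(2586989 - 4131552) = ((-149/133 - 1/133*(-1526)) - 2273131)/(2586989 - 4131552) = ((-149/133 + 218/19) - 2273131)/(-1544563) = (1377/133 - 2273131)*(-1/1544563) = -302325046/133*(-1/1544563) = 302325046/205426879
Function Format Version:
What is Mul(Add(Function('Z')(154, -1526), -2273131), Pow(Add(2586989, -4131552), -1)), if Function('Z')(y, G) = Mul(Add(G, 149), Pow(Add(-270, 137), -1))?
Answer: Rational(302325046, 205426879) ≈ 1.4717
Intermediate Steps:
Function('Z')(y, G) = Add(Rational(-149, 133), Mul(Rational(-1, 133), G)) (Function('Z')(y, G) = Mul(Add(149, G), Pow(-133, -1)) = Mul(Add(149, G), Rational(-1, 133)) = Add(Rational(-149, 133), Mul(Rational(-1, 133), G)))
Mul(Add(Function('Z')(154, -1526), -2273131), Pow(Add(2586989, -4131552), -1)) = Mul(Add(Add(Rational(-149, 133), Mul(Rational(-1, 133), -1526)), -2273131), Pow(Add(2586989, -4131552), -1)) = Mul(Add(Add(Rational(-149, 133), Rational(218, 19)), -2273131), Pow(-1544563, -1)) = Mul(Add(Rational(1377, 133), -2273131), Rational(-1, 1544563)) = Mul(Rational(-302325046, 133), Rational(-1, 1544563)) = Rational(302325046, 205426879)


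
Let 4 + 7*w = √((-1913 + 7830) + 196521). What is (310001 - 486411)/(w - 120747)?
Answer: 1043752874710/714418621851 + 1234870*√202438/714418621851 ≈ 1.4618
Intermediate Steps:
w = -4/7 + √202438/7 (w = -4/7 + √((-1913 + 7830) + 196521)/7 = -4/7 + √(5917 + 196521)/7 = -4/7 + √202438/7 ≈ 63.704)
(310001 - 486411)/(w - 120747) = (310001 - 486411)/((-4/7 + √202438/7) - 120747) = -176410/(-845233/7 + √202438/7)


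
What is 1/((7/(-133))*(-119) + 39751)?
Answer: 19/755388 ≈ 2.5153e-5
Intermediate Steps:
1/((7/(-133))*(-119) + 39751) = 1/((7*(-1/133))*(-119) + 39751) = 1/(-1/19*(-119) + 39751) = 1/(119/19 + 39751) = 1/(755388/19) = 19/755388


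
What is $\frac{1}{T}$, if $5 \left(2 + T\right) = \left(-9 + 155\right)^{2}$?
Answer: $\frac{5}{21306} \approx 0.00023468$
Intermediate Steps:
$T = \frac{21306}{5}$ ($T = -2 + \frac{\left(-9 + 155\right)^{2}}{5} = -2 + \frac{146^{2}}{5} = -2 + \frac{1}{5} \cdot 21316 = -2 + \frac{21316}{5} = \frac{21306}{5} \approx 4261.2$)
$\frac{1}{T} = \frac{1}{\frac{21306}{5}} = \frac{5}{21306}$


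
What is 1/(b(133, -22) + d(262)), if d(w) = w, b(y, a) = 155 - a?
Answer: 1/439 ≈ 0.0022779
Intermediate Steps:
1/(b(133, -22) + d(262)) = 1/((155 - 1*(-22)) + 262) = 1/((155 + 22) + 262) = 1/(177 + 262) = 1/439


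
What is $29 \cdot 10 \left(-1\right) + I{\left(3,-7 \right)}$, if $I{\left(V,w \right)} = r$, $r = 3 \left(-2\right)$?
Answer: $-296$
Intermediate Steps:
$r = -6$
$I{\left(V,w \right)} = -6$
$29 \cdot 10 \left(-1\right) + I{\left(3,-7 \right)} = 29 \cdot 10 \left(-1\right) - 6 = 29 \left(-10\right) - 6 = -290 - 6 = -296$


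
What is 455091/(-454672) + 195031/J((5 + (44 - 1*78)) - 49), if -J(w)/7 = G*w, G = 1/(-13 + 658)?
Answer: 9532535581159/41375152 ≈ 2.3039e+5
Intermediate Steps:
G = 1/645 ≈ 0.0015504
J(w) = -7*w/645
455091/(-454672) + 195031/J((5 + (44 - 1*78)) - 49) = 455091/(-454672) + 195031/((-7*((5 + (44 - 1*78)) - 49)/645)) = 455091*(-1/454672) + 195031/((-7*((5 + (44 - 78)) - 49)/645)) = -455091/454672 + 195031/((-7*((5 - 34) - 49)/645)) = -455091/454672 + 195031/((-7*(-29 - 49)/645)) = -455091/454672 + 195031/((-7/645*(-78))) = -455091/454672 + 195031/(182/215) = -455091/454672 + 195031*(215/182) = -455091/454672 + 41931665/182 = 9532535581159/41375152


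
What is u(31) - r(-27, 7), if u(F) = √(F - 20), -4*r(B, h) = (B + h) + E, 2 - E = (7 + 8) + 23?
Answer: -14 + √11 ≈ -10.683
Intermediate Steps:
E = -36 (E = 2 - ((7 + 8) + 23) = 2 - (15 + 23) = 2 - 1*38 = 2 - 38 = -36)
r(B, h) = 9 - B/4 - h/4 (r(B, h) = -((B + h) - 36)/4 = -(-36 + B + h)/4 = 9 - B/4 - h/4)
u(F) = √(-20 + F)
u(31) - r(-27, 7) = √(-20 + 31) - (9 - ¼*(-27) - ¼*7) = √11 - (9 + 27/4 - 7/4) = √11 - 1*14 = √11 - 14 = -14 + √11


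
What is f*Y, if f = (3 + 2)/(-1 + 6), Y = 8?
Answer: 8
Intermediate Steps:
f = 1 (f = 5/5 = 5*(⅕) = 1)
f*Y = 1*8 = 8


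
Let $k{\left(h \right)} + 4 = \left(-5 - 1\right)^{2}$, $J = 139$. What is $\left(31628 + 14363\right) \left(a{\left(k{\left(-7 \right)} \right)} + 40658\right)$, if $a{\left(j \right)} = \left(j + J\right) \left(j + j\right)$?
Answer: $2373227582$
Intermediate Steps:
$k{\left(h \right)} = 32$ ($k{\left(h \right)} = -4 + \left(-5 - 1\right)^{2} = -4 + \left(-6\right)^{2} = -4 + 36 = 32$)
$a{\left(j \right)} = 2 j \left(139 + j\right)$ ($a{\left(j \right)} = \left(j + 139\right) \left(j + j\right) = \left(139 + j\right) 2 j = 2 j \left(139 + j\right)$)
$\left(31628 + 14363\right) \left(a{\left(k{\left(-7 \right)} \right)} + 40658\right) = \left(31628 + 14363\right) \left(2 \cdot 32 \left(139 + 32\right) + 40658\right) = 45991 \left(2 \cdot 32 \cdot 171 + 40658\right) = 45991 \left(10944 + 40658\right) = 45991 \cdot 51602 = 2373227582$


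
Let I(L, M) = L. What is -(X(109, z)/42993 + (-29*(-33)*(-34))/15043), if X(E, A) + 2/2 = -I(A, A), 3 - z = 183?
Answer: 1396213537/646743699 ≈ 2.1588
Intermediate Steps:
z = -180 (z = 3 - 1*183 = 3 - 183 = -180)
X(E, A) = -1 - A
-(X(109, z)/42993 + (-29*(-33)*(-34))/15043) = -((-1 - 1*(-180))/42993 + (-29*(-33)*(-34))/15043) = -((-1 + 180)*(1/42993) + (957*(-34))*(1/15043)) = -(179*(1/42993) - 32538*1/15043) = -(179/42993 - 32538/15043) = -1*(-1396213537/646743699) = 1396213537/646743699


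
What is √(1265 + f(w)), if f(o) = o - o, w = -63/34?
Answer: √1265 ≈ 35.567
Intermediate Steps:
w = -63/34 (w = -63*1/34 = -63/34 ≈ -1.8529)
f(o) = 0
√(1265 + f(w)) = √(1265 + 0) = √1265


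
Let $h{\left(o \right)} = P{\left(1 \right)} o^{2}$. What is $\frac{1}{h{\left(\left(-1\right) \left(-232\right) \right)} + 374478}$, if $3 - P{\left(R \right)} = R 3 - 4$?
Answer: $\frac{1}{589774} \approx 1.6956 \cdot 10^{-6}$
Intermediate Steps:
$P{\left(R \right)} = 7 - 3 R$ ($P{\left(R \right)} = 3 - \left(R 3 - 4\right) = 3 - \left(3 R - 4\right) = 3 - \left(-4 + 3 R\right) = 7 - 3 R$)
$h{\left(o \right)} = 4 o^{2}$ ($h{\left(o \right)} = \left(7 - 3\right) o^{2} = 4 o^{2}$)
$\frac{1}{h{\left(\left(-1\right) \left(-232\right) \right)} + 374478} = \frac{1}{4 \left(\left(-1\right) \left(-232\right)\right)^{2} + 374478} = \frac{1}{4 \cdot 232^{2} + 374478} = \frac{1}{4 \cdot 53824 + 374478} = \frac{1}{215296 + 374478} = \frac{1}{589774}$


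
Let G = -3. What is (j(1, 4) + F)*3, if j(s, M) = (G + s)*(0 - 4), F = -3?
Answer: 15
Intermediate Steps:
j(s, M) = 12 - 4*s (j(s, M) = (-3 + s)*(0 - 4) = (-3 + s)*(-4) = 12 - 4*s)
(j(1, 4) + F)*3 = ((12 - 4*1) - 3)*3 = ((12 - 4) - 3)*3 = (8 - 3)*3 = 5*3 = 15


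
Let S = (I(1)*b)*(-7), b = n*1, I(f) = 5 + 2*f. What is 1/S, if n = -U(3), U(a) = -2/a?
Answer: -3/98 ≈ -0.030612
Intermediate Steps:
n = ⅔ (n = -(-2)/3 = -1*(-⅔) = ⅔ ≈ 0.66667)
b = ⅔ (b = (⅔)*1 = ⅔ ≈ 0.66667)
S = -98/3 (S = ((5 + 2*1)*(⅔))*(-7) = ((5 + 2)*(⅔))*(-7) = (7*(⅔))*(-7) = (14/3)*(-7) = -98/3 ≈ -32.667)
1/S = 1/(-98/3) = -3/98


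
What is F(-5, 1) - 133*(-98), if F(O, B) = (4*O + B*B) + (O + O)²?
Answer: 13115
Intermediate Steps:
F(O, B) = B² + 4*O + 4*O² (F(O, B) = (4*O + B²) + (2*O)² = (B² + 4*O) + 4*O² = B² + 4*O + 4*O²)
F(-5, 1) - 133*(-98) = (1² + 4*(-5) + 4*(-5)²) - 133*(-98) = (1 - 20 + 4*25) + 13034 = (1 - 20 + 100) + 13034 = 81 + 13034 = 13115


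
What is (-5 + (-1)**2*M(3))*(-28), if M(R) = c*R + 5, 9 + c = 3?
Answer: 504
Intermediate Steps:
c = -6 (c = -9 + 3 = -6)
M(R) = 5 - 6*R (M(R) = -6*R + 5 = 5 - 6*R)
(-5 + (-1)**2*M(3))*(-28) = (-5 + (-1)**2*(5 - 6*3))*(-28) = (-5 + 1*(5 - 18))*(-28) = (-5 + 1*(-13))*(-28) = (-5 - 13)*(-28) = -18*(-28) = 504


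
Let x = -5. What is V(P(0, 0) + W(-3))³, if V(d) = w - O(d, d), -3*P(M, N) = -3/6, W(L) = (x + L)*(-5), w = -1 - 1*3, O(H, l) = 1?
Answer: -125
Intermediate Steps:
w = -4 (w = -1 - 3 = -4)
W(L) = 25 - 5*L (W(L) = (-5 + L)*(-5) = 25 - 5*L)
P(M, N) = ⅙ (P(M, N) = -(-1)/6 = -⅓*(-½) = ⅙)
V(d) = -5 (V(d) = -4 - 1*1 = -4 - 1 = -5)
V(P(0, 0) + W(-3))³ = (-5)³ = -125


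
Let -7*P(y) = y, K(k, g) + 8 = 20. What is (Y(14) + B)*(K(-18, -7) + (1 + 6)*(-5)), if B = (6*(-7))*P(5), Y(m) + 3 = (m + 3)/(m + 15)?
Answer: -18400/29 ≈ -634.48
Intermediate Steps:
K(k, g) = 12 (K(k, g) = -8 + 20 = 12)
Y(m) = -3 + (3 + m)/(15 + m) (Y(m) = -3 + (m + 3)/(m + 15) = -3 + (3 + m)/(15 + m))
P(y) = -y/7
B = 30 (B = (6*(-7))*(-1/7*5) = -42*(-5/7) = 30)
(Y(14) + B)*(K(-18, -7) + (1 + 6)*(-5)) = (2*(-21 - 1*14)/(15 + 14) + 30)*(12 + (1 + 6)*(-5)) = (2*(-21 - 14)/29 + 30)*(12 + 7*(-5)) = (2*(1/29)*(-35) + 30)*(12 - 35) = (-70/29 + 30)*(-23) = (800/29)*(-23) = -18400/29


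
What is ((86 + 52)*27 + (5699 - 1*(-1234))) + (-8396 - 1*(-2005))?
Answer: 4268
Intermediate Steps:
((86 + 52)*27 + (5699 - 1*(-1234))) + (-8396 - 1*(-2005)) = (138*27 + (5699 + 1234)) + (-8396 + 2005) = (3726 + 6933) - 6391 = 10659 - 6391 = 4268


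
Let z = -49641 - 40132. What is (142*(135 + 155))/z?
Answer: -41180/89773 ≈ -0.45871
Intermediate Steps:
z = -89773
(142*(135 + 155))/z = (142*(135 + 155))/(-89773) = (142*290)*(-1/89773) = 41180*(-1/89773) = -41180/89773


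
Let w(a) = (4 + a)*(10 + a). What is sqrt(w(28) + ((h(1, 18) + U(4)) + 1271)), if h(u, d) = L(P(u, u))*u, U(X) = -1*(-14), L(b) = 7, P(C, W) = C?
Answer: 2*sqrt(627) ≈ 50.080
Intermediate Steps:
U(X) = 14
h(u, d) = 7*u
sqrt(w(28) + ((h(1, 18) + U(4)) + 1271)) = sqrt((40 + 28**2 + 14*28) + ((7*1 + 14) + 1271)) = sqrt((40 + 784 + 392) + ((7 + 14) + 1271)) = sqrt(1216 + (21 + 1271)) = sqrt(1216 + 1292) = sqrt(2508) = 2*sqrt(627)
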